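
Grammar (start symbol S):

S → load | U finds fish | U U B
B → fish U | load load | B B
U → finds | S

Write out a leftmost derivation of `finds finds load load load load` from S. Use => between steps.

S => U U B   [S → U U B]
U U B => finds U B   [U → finds]
finds U B => finds finds B   [U → finds]
finds finds B => finds finds B B   [B → B B]
finds finds B B => finds finds load load B   [B → load load]
finds finds load load B => finds finds load load load load   [B → load load]

S => U U B => finds U B => finds finds B => finds finds B B => finds finds load load B => finds finds load load load load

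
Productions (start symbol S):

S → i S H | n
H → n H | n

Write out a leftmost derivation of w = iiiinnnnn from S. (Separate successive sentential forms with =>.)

S => iSH   [S → i S H]
iSH => iiSHH   [S → i S H]
iiSHH => iiiSHHH   [S → i S H]
iiiSHHH => iiiiSHHHH   [S → i S H]
iiiiSHHHH => iiiinHHHH   [S → n]
iiiinHHHH => iiiinnHHH   [H → n]
iiiinnHHH => iiiinnnHH   [H → n]
iiiinnnHH => iiiinnnnH   [H → n]
iiiinnnnH => iiiinnnnn   [H → n]

S=>iSH=>iiSHH=>iiiSHHH=>iiiiSHHHH=>iiiinHHHH=>iiiinnHHH=>iiiinnnHH=>iiiinnnnH=>iiiinnnnn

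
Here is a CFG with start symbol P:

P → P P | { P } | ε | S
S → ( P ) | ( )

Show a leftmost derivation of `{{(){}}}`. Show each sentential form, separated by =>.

P => {P} => {{P}} => {{PP}} => {{PPP}} => {{SPP}} => {{()PP}} => {{()P}} => {{(){P}}} => {{(){}}}

P => {P}   [P → { P }]
{P} => {{P}}   [P → { P }]
{{P}} => {{PP}}   [P → P P]
{{PP}} => {{PPP}}   [P → P P]
{{PPP}} => {{SPP}}   [P → S]
{{SPP}} => {{()PP}}   [S → ( )]
{{()PP}} => {{()P}}   [P → ε]
{{()P}} => {{(){P}}}   [P → { P }]
{{(){P}}} => {{(){}}}   [P → ε]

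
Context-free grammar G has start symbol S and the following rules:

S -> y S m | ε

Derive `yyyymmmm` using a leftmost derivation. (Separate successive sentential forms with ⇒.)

S ⇒ ySm   [S -> y S m]
ySm ⇒ yySmm   [S -> y S m]
yySmm ⇒ yyySmmm   [S -> y S m]
yyySmmm ⇒ yyyySmmmm   [S -> y S m]
yyyySmmmm ⇒ yyyymmmm   [S -> ε]

S⇒ySm⇒yySmm⇒yyySmmm⇒yyyySmmmm⇒yyyymmmm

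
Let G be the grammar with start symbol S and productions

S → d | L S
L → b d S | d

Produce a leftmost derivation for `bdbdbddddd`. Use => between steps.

S => LS => bdSS => bdLSS => bdbdSSS => bdbdLSSS => bdbdbdSSSS => bdbdbddSSS => bdbdbdddSS => bdbdbddddS => bdbdbddddd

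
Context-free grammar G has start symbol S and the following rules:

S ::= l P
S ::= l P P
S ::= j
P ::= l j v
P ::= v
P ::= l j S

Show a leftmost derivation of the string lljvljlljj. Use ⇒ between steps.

S ⇒ lPP ⇒ lljvP ⇒ lljvljS ⇒ lljvljlP ⇒ lljvljlljS ⇒ lljvljlljj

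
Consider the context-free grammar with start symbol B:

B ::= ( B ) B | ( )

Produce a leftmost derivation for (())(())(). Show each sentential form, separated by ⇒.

B ⇒ (B)B   [B ::= ( B ) B]
(B)B ⇒ (())B   [B ::= ( )]
(())B ⇒ (())(B)B   [B ::= ( B ) B]
(())(B)B ⇒ (())(())B   [B ::= ( )]
(())(())B ⇒ (())(())()   [B ::= ( )]

B⇒(B)B⇒(())B⇒(())(B)B⇒(())(())B⇒(())(())()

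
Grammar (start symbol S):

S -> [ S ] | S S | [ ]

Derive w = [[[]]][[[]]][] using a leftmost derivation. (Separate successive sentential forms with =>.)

S => SS => SSS => [S]SS => [[S]]SS => [[[]]]SS => [[[]]][S]S => [[[]]][[S]]S => [[[]]][[[]]]S => [[[]]][[[]]][]

S => SS   [S -> S S]
SS => SSS   [S -> S S]
SSS => [S]SS   [S -> [ S ]]
[S]SS => [[S]]SS   [S -> [ S ]]
[[S]]SS => [[[]]]SS   [S -> [ ]]
[[[]]]SS => [[[]]][S]S   [S -> [ S ]]
[[[]]][S]S => [[[]]][[S]]S   [S -> [ S ]]
[[[]]][[S]]S => [[[]]][[[]]]S   [S -> [ ]]
[[[]]][[[]]]S => [[[]]][[[]]][]   [S -> [ ]]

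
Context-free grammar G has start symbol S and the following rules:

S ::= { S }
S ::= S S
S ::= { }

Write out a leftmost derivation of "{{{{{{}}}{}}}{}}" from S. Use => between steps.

S => {S} => {SS} => {{S}S} => {{{S}}S} => {{{SS}}S} => {{{{S}S}}S} => {{{{{S}}S}}S} => {{{{{{}}}S}}S} => {{{{{{}}}{}}}S} => {{{{{{}}}{}}}{}}

S => {S}   [S ::= { S }]
{S} => {SS}   [S ::= S S]
{SS} => {{S}S}   [S ::= { S }]
{{S}S} => {{{S}}S}   [S ::= { S }]
{{{S}}S} => {{{SS}}S}   [S ::= S S]
{{{SS}}S} => {{{{S}S}}S}   [S ::= { S }]
{{{{S}S}}S} => {{{{{S}}S}}S}   [S ::= { S }]
{{{{{S}}S}}S} => {{{{{{}}}S}}S}   [S ::= { }]
{{{{{{}}}S}}S} => {{{{{{}}}{}}}S}   [S ::= { }]
{{{{{{}}}{}}}S} => {{{{{{}}}{}}}{}}   [S ::= { }]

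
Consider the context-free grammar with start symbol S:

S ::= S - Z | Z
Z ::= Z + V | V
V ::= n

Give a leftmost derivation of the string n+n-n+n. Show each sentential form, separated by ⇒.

S ⇒ S-Z ⇒ Z-Z ⇒ Z+V-Z ⇒ V+V-Z ⇒ n+V-Z ⇒ n+n-Z ⇒ n+n-Z+V ⇒ n+n-V+V ⇒ n+n-n+V ⇒ n+n-n+n

S ⇒ S-Z   [S ::= S - Z]
S-Z ⇒ Z-Z   [S ::= Z]
Z-Z ⇒ Z+V-Z   [Z ::= Z + V]
Z+V-Z ⇒ V+V-Z   [Z ::= V]
V+V-Z ⇒ n+V-Z   [V ::= n]
n+V-Z ⇒ n+n-Z   [V ::= n]
n+n-Z ⇒ n+n-Z+V   [Z ::= Z + V]
n+n-Z+V ⇒ n+n-V+V   [Z ::= V]
n+n-V+V ⇒ n+n-n+V   [V ::= n]
n+n-n+V ⇒ n+n-n+n   [V ::= n]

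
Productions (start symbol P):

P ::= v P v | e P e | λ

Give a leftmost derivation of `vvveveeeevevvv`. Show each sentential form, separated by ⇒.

P ⇒ vPv   [P ::= v P v]
vPv ⇒ vvPvv   [P ::= v P v]
vvPvv ⇒ vvvPvvv   [P ::= v P v]
vvvPvvv ⇒ vvvePevvv   [P ::= e P e]
vvvePevvv ⇒ vvvevPvevvv   [P ::= v P v]
vvvevPvevvv ⇒ vvvevePevevvv   [P ::= e P e]
vvvevePevevvv ⇒ vvveveePeevevvv   [P ::= e P e]
vvveveePeevevvv ⇒ vvveveeeevevvv   [P ::= λ]

P ⇒ vPv ⇒ vvPvv ⇒ vvvPvvv ⇒ vvvePevvv ⇒ vvvevPvevvv ⇒ vvvevePevevvv ⇒ vvveveePeevevvv ⇒ vvveveeeevevvv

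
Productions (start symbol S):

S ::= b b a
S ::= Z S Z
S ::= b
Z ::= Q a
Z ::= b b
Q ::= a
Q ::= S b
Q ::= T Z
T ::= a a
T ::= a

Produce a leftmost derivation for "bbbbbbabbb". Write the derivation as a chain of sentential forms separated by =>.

S=>ZSZ=>QaSZ=>SbaSZ=>ZSZbaSZ=>bbSZbaSZ=>bbbZbaSZ=>bbbbbbaSZ=>bbbbbbabZ=>bbbbbbabbb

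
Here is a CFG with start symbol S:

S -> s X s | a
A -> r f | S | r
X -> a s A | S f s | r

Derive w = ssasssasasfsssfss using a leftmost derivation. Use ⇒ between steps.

S ⇒ sXs ⇒ sSfss ⇒ ssXsfss ⇒ ssasAsfss ⇒ ssasSsfss ⇒ ssassXssfss ⇒ ssassSfsssfss ⇒ ssasssXsfsssfss ⇒ ssasssasAsfsssfss ⇒ ssasssasSsfsssfss ⇒ ssasssasasfsssfss

S ⇒ sXs   [S -> s X s]
sXs ⇒ sSfss   [X -> S f s]
sSfss ⇒ ssXsfss   [S -> s X s]
ssXsfss ⇒ ssasAsfss   [X -> a s A]
ssasAsfss ⇒ ssasSsfss   [A -> S]
ssasSsfss ⇒ ssassXssfss   [S -> s X s]
ssassXssfss ⇒ ssassSfsssfss   [X -> S f s]
ssassSfsssfss ⇒ ssasssXsfsssfss   [S -> s X s]
ssasssXsfsssfss ⇒ ssasssasAsfsssfss   [X -> a s A]
ssasssasAsfsssfss ⇒ ssasssasSsfsssfss   [A -> S]
ssasssasSsfsssfss ⇒ ssasssasasfsssfss   [S -> a]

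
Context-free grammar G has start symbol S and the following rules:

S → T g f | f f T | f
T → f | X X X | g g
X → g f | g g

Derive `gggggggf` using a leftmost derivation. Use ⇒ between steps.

S⇒Tgf⇒XXXgf⇒ggXXgf⇒ggggXgf⇒gggggggf

S ⇒ Tgf   [S → T g f]
Tgf ⇒ XXXgf   [T → X X X]
XXXgf ⇒ ggXXgf   [X → g g]
ggXXgf ⇒ ggggXgf   [X → g g]
ggggXgf ⇒ gggggggf   [X → g g]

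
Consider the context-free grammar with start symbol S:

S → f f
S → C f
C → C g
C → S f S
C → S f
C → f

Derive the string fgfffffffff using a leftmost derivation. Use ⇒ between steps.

S ⇒ Cf   [S → C f]
Cf ⇒ SfSf   [C → S f S]
SfSf ⇒ CffSf   [S → C f]
CffSf ⇒ SfSffSf   [C → S f S]
SfSffSf ⇒ CffSffSf   [S → C f]
CffSffSf ⇒ CgffSffSf   [C → C g]
CgffSffSf ⇒ fgffSffSf   [C → f]
fgffSffSf ⇒ fgffffffSf   [S → f f]
fgffffffSf ⇒ fgfffffffff   [S → f f]

S ⇒ Cf ⇒ SfSf ⇒ CffSf ⇒ SfSffSf ⇒ CffSffSf ⇒ CgffSffSf ⇒ fgffSffSf ⇒ fgffffffSf ⇒ fgfffffffff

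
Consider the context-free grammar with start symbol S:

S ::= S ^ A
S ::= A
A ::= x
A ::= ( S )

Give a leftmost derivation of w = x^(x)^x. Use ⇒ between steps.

S ⇒ S^A ⇒ S^A^A ⇒ A^A^A ⇒ x^A^A ⇒ x^(S)^A ⇒ x^(A)^A ⇒ x^(x)^A ⇒ x^(x)^x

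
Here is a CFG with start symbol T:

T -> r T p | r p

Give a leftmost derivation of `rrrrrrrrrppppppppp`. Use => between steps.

T => rTp => rrTpp => rrrTppp => rrrrTpppp => rrrrrTppppp => rrrrrrTpppppp => rrrrrrrTppppppp => rrrrrrrrTpppppppp => rrrrrrrrrppppppppp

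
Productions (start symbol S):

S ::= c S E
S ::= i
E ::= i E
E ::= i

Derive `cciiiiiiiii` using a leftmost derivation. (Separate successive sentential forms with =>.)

S => cSE   [S ::= c S E]
cSE => ccSEE   [S ::= c S E]
ccSEE => cciEE   [S ::= i]
cciEE => cciiEE   [E ::= i E]
cciiEE => cciiiEE   [E ::= i E]
cciiiEE => cciiiiEE   [E ::= i E]
cciiiiEE => cciiiiiEE   [E ::= i E]
cciiiiiEE => cciiiiiiEE   [E ::= i E]
cciiiiiiEE => cciiiiiiiE   [E ::= i]
cciiiiiiiE => cciiiiiiiiE   [E ::= i E]
cciiiiiiiiE => cciiiiiiiii   [E ::= i]

S => cSE => ccSEE => cciEE => cciiEE => cciiiEE => cciiiiEE => cciiiiiEE => cciiiiiiEE => cciiiiiiiE => cciiiiiiiiE => cciiiiiiiii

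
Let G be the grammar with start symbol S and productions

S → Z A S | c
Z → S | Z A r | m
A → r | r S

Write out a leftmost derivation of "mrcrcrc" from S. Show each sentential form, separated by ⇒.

S ⇒ ZAS ⇒ SAS ⇒ ZASAS ⇒ SASAS ⇒ ZASASAS ⇒ mASASAS ⇒ mrSASAS ⇒ mrcASAS ⇒ mrcrSAS ⇒ mrcrcAS ⇒ mrcrcrS ⇒ mrcrcrc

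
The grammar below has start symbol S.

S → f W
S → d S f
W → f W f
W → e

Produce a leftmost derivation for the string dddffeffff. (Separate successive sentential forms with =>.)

S=>dSf=>ddSff=>dddSfff=>dddfWfff=>dddffWffff=>dddffeffff

S => dSf   [S → d S f]
dSf => ddSff   [S → d S f]
ddSff => dddSfff   [S → d S f]
dddSfff => dddfWfff   [S → f W]
dddfWfff => dddffWffff   [W → f W f]
dddffWffff => dddffeffff   [W → e]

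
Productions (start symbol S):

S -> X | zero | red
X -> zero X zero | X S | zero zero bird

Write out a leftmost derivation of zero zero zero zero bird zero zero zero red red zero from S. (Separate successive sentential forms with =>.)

S => X => zero X zero => zero X S zero => zero X S S zero => zero zero X zero S S zero => zero zero X S zero S S zero => zero zero X S S zero S S zero => zero zero zero zero bird S S zero S S zero => zero zero zero zero bird zero S zero S S zero => zero zero zero zero bird zero zero zero S S zero => zero zero zero zero bird zero zero zero red S zero => zero zero zero zero bird zero zero zero red red zero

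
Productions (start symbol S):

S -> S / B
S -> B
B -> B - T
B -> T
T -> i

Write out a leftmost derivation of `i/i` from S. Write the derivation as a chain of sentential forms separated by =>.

S => S/B => B/B => T/B => i/B => i/T => i/i

S => S/B   [S -> S / B]
S/B => B/B   [S -> B]
B/B => T/B   [B -> T]
T/B => i/B   [T -> i]
i/B => i/T   [B -> T]
i/T => i/i   [T -> i]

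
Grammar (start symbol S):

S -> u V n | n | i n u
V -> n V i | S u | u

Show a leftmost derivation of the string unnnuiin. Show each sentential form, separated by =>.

S => uVn   [S -> u V n]
uVn => unVin   [V -> n V i]
unVin => unnViin   [V -> n V i]
unnViin => unnSuiin   [V -> S u]
unnSuiin => unnnuiin   [S -> n]

S => uVn => unVin => unnViin => unnSuiin => unnnuiin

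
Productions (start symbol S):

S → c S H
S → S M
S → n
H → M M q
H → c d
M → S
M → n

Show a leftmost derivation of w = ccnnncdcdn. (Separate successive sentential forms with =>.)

S => SM => cSHM => ccSHHM => ccSMHHM => ccnMHHM => ccnSHHM => ccnSMHHM => ccnnMHHM => ccnnnHHM => ccnnncdHM => ccnnncdcdM => ccnnncdcdn

S => SM   [S → S M]
SM => cSHM   [S → c S H]
cSHM => ccSHHM   [S → c S H]
ccSHHM => ccSMHHM   [S → S M]
ccSMHHM => ccnMHHM   [S → n]
ccnMHHM => ccnSHHM   [M → S]
ccnSHHM => ccnSMHHM   [S → S M]
ccnSMHHM => ccnnMHHM   [S → n]
ccnnMHHM => ccnnnHHM   [M → n]
ccnnnHHM => ccnnncdHM   [H → c d]
ccnnncdHM => ccnnncdcdM   [H → c d]
ccnnncdcdM => ccnnncdcdn   [M → n]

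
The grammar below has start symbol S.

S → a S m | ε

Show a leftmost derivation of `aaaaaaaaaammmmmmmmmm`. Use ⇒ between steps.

S ⇒ aSm ⇒ aaSmm ⇒ aaaSmmm ⇒ aaaaSmmmm ⇒ aaaaaSmmmmm ⇒ aaaaaaSmmmmmm ⇒ aaaaaaaSmmmmmmm ⇒ aaaaaaaaSmmmmmmmm ⇒ aaaaaaaaaSmmmmmmmmm ⇒ aaaaaaaaaaSmmmmmmmmmm ⇒ aaaaaaaaaammmmmmmmmm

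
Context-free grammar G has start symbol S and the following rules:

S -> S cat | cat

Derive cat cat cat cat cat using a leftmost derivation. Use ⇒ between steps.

S ⇒ S cat ⇒ S cat cat ⇒ S cat cat cat ⇒ S cat cat cat cat ⇒ cat cat cat cat cat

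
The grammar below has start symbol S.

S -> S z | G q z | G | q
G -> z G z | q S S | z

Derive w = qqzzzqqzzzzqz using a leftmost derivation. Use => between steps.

S=>Gqz=>qSSqz=>qSzSqz=>qqzSqz=>qqzGqz=>qqzzGzqz=>qqzzzGzzqz=>qqzzzqSSzzqz=>qqzzzqqSzzqz=>qqzzzqqSzzzqz=>qqzzzqqGzzzqz=>qqzzzqqzzzzqz

S => Gqz   [S -> G q z]
Gqz => qSSqz   [G -> q S S]
qSSqz => qSzSqz   [S -> S z]
qSzSqz => qqzSqz   [S -> q]
qqzSqz => qqzGqz   [S -> G]
qqzGqz => qqzzGzqz   [G -> z G z]
qqzzGzqz => qqzzzGzzqz   [G -> z G z]
qqzzzGzzqz => qqzzzqSSzzqz   [G -> q S S]
qqzzzqSSzzqz => qqzzzqqSzzqz   [S -> q]
qqzzzqqSzzqz => qqzzzqqSzzzqz   [S -> S z]
qqzzzqqSzzzqz => qqzzzqqGzzzqz   [S -> G]
qqzzzqqGzzzqz => qqzzzqqzzzzqz   [G -> z]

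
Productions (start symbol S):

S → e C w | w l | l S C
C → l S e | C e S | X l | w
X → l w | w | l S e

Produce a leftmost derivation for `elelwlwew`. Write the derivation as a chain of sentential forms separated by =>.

S=>eCw=>elSew=>eleCwew=>eleXlwew=>elelwlwew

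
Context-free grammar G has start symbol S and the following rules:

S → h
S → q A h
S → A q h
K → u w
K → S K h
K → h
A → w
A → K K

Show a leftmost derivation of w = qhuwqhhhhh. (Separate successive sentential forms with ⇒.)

S ⇒ qAh   [S → q A h]
qAh ⇒ qKKh   [A → K K]
qKKh ⇒ qSKhKh   [K → S K h]
qSKhKh ⇒ qAqhKhKh   [S → A q h]
qAqhKhKh ⇒ qKKqhKhKh   [A → K K]
qKKqhKhKh ⇒ qhKqhKhKh   [K → h]
qhKqhKhKh ⇒ qhuwqhKhKh   [K → u w]
qhuwqhKhKh ⇒ qhuwqhhhKh   [K → h]
qhuwqhhhKh ⇒ qhuwqhhhhh   [K → h]

S⇒qAh⇒qKKh⇒qSKhKh⇒qAqhKhKh⇒qKKqhKhKh⇒qhKqhKhKh⇒qhuwqhKhKh⇒qhuwqhhhKh⇒qhuwqhhhhh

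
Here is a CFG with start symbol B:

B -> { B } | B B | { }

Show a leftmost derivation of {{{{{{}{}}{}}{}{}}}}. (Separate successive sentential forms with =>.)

B=>{B}=>{{B}}=>{{{B}}}=>{{{BB}}}=>{{{BBB}}}=>{{{{B}BB}}}=>{{{{BB}BB}}}=>{{{{{B}B}BB}}}=>{{{{{BB}B}BB}}}=>{{{{{{}B}B}BB}}}=>{{{{{{}{}}B}BB}}}=>{{{{{{}{}}{}}BB}}}=>{{{{{{}{}}{}}{}B}}}=>{{{{{{}{}}{}}{}{}}}}

B => {B}   [B -> { B }]
{B} => {{B}}   [B -> { B }]
{{B}} => {{{B}}}   [B -> { B }]
{{{B}}} => {{{BB}}}   [B -> B B]
{{{BB}}} => {{{BBB}}}   [B -> B B]
{{{BBB}}} => {{{{B}BB}}}   [B -> { B }]
{{{{B}BB}}} => {{{{BB}BB}}}   [B -> B B]
{{{{BB}BB}}} => {{{{{B}B}BB}}}   [B -> { B }]
{{{{{B}B}BB}}} => {{{{{BB}B}BB}}}   [B -> B B]
{{{{{BB}B}BB}}} => {{{{{{}B}B}BB}}}   [B -> { }]
{{{{{{}B}B}BB}}} => {{{{{{}{}}B}BB}}}   [B -> { }]
{{{{{{}{}}B}BB}}} => {{{{{{}{}}{}}BB}}}   [B -> { }]
{{{{{{}{}}{}}BB}}} => {{{{{{}{}}{}}{}B}}}   [B -> { }]
{{{{{{}{}}{}}{}B}}} => {{{{{{}{}}{}}{}{}}}}   [B -> { }]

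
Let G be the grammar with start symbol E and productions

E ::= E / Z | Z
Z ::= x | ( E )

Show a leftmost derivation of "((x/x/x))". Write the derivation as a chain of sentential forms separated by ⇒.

E ⇒ Z ⇒ (E) ⇒ (Z) ⇒ ((E)) ⇒ ((E/Z)) ⇒ ((E/Z/Z)) ⇒ ((Z/Z/Z)) ⇒ ((x/Z/Z)) ⇒ ((x/x/Z)) ⇒ ((x/x/x))

E ⇒ Z   [E ::= Z]
Z ⇒ (E)   [Z ::= ( E )]
(E) ⇒ (Z)   [E ::= Z]
(Z) ⇒ ((E))   [Z ::= ( E )]
((E)) ⇒ ((E/Z))   [E ::= E / Z]
((E/Z)) ⇒ ((E/Z/Z))   [E ::= E / Z]
((E/Z/Z)) ⇒ ((Z/Z/Z))   [E ::= Z]
((Z/Z/Z)) ⇒ ((x/Z/Z))   [Z ::= x]
((x/Z/Z)) ⇒ ((x/x/Z))   [Z ::= x]
((x/x/Z)) ⇒ ((x/x/x))   [Z ::= x]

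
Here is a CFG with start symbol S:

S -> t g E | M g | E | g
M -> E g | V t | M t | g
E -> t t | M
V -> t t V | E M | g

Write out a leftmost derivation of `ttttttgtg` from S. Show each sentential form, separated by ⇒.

S ⇒ E ⇒ M ⇒ Eg ⇒ Mg ⇒ Vtg ⇒ ttVtg ⇒ ttttVtg ⇒ ttttttVtg ⇒ ttttttgtg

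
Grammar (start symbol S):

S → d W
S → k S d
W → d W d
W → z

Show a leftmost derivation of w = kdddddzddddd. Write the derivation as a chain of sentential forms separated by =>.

S => kSd => kdWd => kddWdd => kdddWddd => kddddWdddd => kdddddWddddd => kdddddzddddd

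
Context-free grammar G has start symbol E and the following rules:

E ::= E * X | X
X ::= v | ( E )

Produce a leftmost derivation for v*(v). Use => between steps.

E=>E*X=>X*X=>v*X=>v*(E)=>v*(X)=>v*(v)

E => E*X   [E ::= E * X]
E*X => X*X   [E ::= X]
X*X => v*X   [X ::= v]
v*X => v*(E)   [X ::= ( E )]
v*(E) => v*(X)   [E ::= X]
v*(X) => v*(v)   [X ::= v]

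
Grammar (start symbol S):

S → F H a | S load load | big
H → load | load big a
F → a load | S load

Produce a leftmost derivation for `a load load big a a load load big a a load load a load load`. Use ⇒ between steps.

S ⇒ S load load ⇒ F H a load load ⇒ S load H a load load ⇒ F H a load H a load load ⇒ S load H a load H a load load ⇒ F H a load H a load H a load load ⇒ a load H a load H a load H a load load ⇒ a load load big a a load H a load H a load load ⇒ a load load big a a load load big a a load H a load load ⇒ a load load big a a load load big a a load load a load load

S ⇒ S load load   [S → S load load]
S load load ⇒ F H a load load   [S → F H a]
F H a load load ⇒ S load H a load load   [F → S load]
S load H a load load ⇒ F H a load H a load load   [S → F H a]
F H a load H a load load ⇒ S load H a load H a load load   [F → S load]
S load H a load H a load load ⇒ F H a load H a load H a load load   [S → F H a]
F H a load H a load H a load load ⇒ a load H a load H a load H a load load   [F → a load]
a load H a load H a load H a load load ⇒ a load load big a a load H a load H a load load   [H → load big a]
a load load big a a load H a load H a load load ⇒ a load load big a a load load big a a load H a load load   [H → load big a]
a load load big a a load load big a a load H a load load ⇒ a load load big a a load load big a a load load a load load   [H → load]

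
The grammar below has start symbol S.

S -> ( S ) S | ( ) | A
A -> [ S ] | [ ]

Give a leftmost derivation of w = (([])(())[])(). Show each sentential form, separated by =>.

S => (S)S => ((S)S)S => ((A)S)S => (([])S)S => (([])(S)S)S => (([])(())S)S => (([])(())A)S => (([])(())[])S => (([])(())[])()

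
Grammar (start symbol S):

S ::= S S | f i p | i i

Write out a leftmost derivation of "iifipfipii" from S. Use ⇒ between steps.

S ⇒ SS   [S ::= S S]
SS ⇒ SSS   [S ::= S S]
SSS ⇒ iiSS   [S ::= i i]
iiSS ⇒ iifipS   [S ::= f i p]
iifipS ⇒ iifipSS   [S ::= S S]
iifipSS ⇒ iifipfipS   [S ::= f i p]
iifipfipS ⇒ iifipfipii   [S ::= i i]

S ⇒ SS ⇒ SSS ⇒ iiSS ⇒ iifipS ⇒ iifipSS ⇒ iifipfipS ⇒ iifipfipii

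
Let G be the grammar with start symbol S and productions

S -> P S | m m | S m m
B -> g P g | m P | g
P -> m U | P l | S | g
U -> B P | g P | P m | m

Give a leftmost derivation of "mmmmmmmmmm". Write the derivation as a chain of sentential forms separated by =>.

S => Smm => PSmm => mUSmm => mmSmm => mmSmmmm => mmPSmmmm => mmmUSmmmm => mmmmSmmmm => mmmmmmmmmm

S => Smm   [S -> S m m]
Smm => PSmm   [S -> P S]
PSmm => mUSmm   [P -> m U]
mUSmm => mmSmm   [U -> m]
mmSmm => mmSmmmm   [S -> S m m]
mmSmmmm => mmPSmmmm   [S -> P S]
mmPSmmmm => mmmUSmmmm   [P -> m U]
mmmUSmmmm => mmmmSmmmm   [U -> m]
mmmmSmmmm => mmmmmmmmmm   [S -> m m]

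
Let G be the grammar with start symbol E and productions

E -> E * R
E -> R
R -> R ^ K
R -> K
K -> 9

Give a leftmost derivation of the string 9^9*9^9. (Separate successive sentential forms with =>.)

E => E*R   [E -> E * R]
E*R => R*R   [E -> R]
R*R => R^K*R   [R -> R ^ K]
R^K*R => K^K*R   [R -> K]
K^K*R => 9^K*R   [K -> 9]
9^K*R => 9^9*R   [K -> 9]
9^9*R => 9^9*R^K   [R -> R ^ K]
9^9*R^K => 9^9*K^K   [R -> K]
9^9*K^K => 9^9*9^K   [K -> 9]
9^9*9^K => 9^9*9^9   [K -> 9]

E=>E*R=>R*R=>R^K*R=>K^K*R=>9^K*R=>9^9*R=>9^9*R^K=>9^9*K^K=>9^9*9^K=>9^9*9^9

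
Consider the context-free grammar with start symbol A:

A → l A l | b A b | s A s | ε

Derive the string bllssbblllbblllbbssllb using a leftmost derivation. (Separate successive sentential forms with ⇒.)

A ⇒ bAb ⇒ blAlb ⇒ bllAllb ⇒ bllsAsllb ⇒ bllssAssllb ⇒ bllssbAbssllb ⇒ bllssbbAbbssllb ⇒ bllssbblAlbbssllb ⇒ bllssbbllAllbbssllb ⇒ bllssbblllAlllbbssllb ⇒ bllssbblllbAblllbbssllb ⇒ bllssbblllbblllbbssllb

A ⇒ bAb   [A → b A b]
bAb ⇒ blAlb   [A → l A l]
blAlb ⇒ bllAllb   [A → l A l]
bllAllb ⇒ bllsAsllb   [A → s A s]
bllsAsllb ⇒ bllssAssllb   [A → s A s]
bllssAssllb ⇒ bllssbAbssllb   [A → b A b]
bllssbAbssllb ⇒ bllssbbAbbssllb   [A → b A b]
bllssbbAbbssllb ⇒ bllssbblAlbbssllb   [A → l A l]
bllssbblAlbbssllb ⇒ bllssbbllAllbbssllb   [A → l A l]
bllssbbllAllbbssllb ⇒ bllssbblllAlllbbssllb   [A → l A l]
bllssbblllAlllbbssllb ⇒ bllssbblllbAblllbbssllb   [A → b A b]
bllssbblllbAblllbbssllb ⇒ bllssbblllbblllbbssllb   [A → ε]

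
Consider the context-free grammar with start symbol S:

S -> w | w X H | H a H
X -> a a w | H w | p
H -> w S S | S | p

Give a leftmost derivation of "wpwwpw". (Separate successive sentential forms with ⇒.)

S ⇒ wXH ⇒ wHwH ⇒ wpwH ⇒ wpwS ⇒ wpwwXH ⇒ wpwwpH ⇒ wpwwpS ⇒ wpwwpw

S ⇒ wXH   [S -> w X H]
wXH ⇒ wHwH   [X -> H w]
wHwH ⇒ wpwH   [H -> p]
wpwH ⇒ wpwS   [H -> S]
wpwS ⇒ wpwwXH   [S -> w X H]
wpwwXH ⇒ wpwwpH   [X -> p]
wpwwpH ⇒ wpwwpS   [H -> S]
wpwwpS ⇒ wpwwpw   [S -> w]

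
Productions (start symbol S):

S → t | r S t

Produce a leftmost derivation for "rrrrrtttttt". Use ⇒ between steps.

S ⇒ rSt ⇒ rrStt ⇒ rrrSttt ⇒ rrrrStttt ⇒ rrrrrSttttt ⇒ rrrrrtttttt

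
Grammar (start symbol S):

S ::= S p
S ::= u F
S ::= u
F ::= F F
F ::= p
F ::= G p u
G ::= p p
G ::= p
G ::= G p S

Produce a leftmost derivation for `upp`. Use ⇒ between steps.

S ⇒ Sp ⇒ uFp ⇒ upp

S ⇒ Sp   [S ::= S p]
Sp ⇒ uFp   [S ::= u F]
uFp ⇒ upp   [F ::= p]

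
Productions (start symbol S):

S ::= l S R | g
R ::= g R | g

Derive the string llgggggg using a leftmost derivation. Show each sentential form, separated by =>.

S=>lSR=>llSRR=>llgRR=>llggRR=>llgggRR=>llggggR=>llgggggR=>llgggggg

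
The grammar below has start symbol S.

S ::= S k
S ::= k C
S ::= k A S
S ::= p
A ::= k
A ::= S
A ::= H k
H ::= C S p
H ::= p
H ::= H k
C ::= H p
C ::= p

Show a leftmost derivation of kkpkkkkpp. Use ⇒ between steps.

S ⇒ kAS   [S ::= k A S]
kAS ⇒ kSS   [A ::= S]
kSS ⇒ kkCS   [S ::= k C]
kkCS ⇒ kkHpS   [C ::= H p]
kkHpS ⇒ kkHkpS   [H ::= H k]
kkHkpS ⇒ kkHkkpS   [H ::= H k]
kkHkkpS ⇒ kkHkkkpS   [H ::= H k]
kkHkkkpS ⇒ kkHkkkkpS   [H ::= H k]
kkHkkkkpS ⇒ kkpkkkkpS   [H ::= p]
kkpkkkkpS ⇒ kkpkkkkpp   [S ::= p]

S ⇒ kAS ⇒ kSS ⇒ kkCS ⇒ kkHpS ⇒ kkHkpS ⇒ kkHkkpS ⇒ kkHkkkpS ⇒ kkHkkkkpS ⇒ kkpkkkkpS ⇒ kkpkkkkpp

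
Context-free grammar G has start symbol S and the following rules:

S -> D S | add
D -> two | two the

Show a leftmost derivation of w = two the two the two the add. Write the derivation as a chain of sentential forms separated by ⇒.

S ⇒ D S   [S -> D S]
D S ⇒ two the S   [D -> two the]
two the S ⇒ two the D S   [S -> D S]
two the D S ⇒ two the two the S   [D -> two the]
two the two the S ⇒ two the two the D S   [S -> D S]
two the two the D S ⇒ two the two the two the S   [D -> two the]
two the two the two the S ⇒ two the two the two the add   [S -> add]

S ⇒ D S ⇒ two the S ⇒ two the D S ⇒ two the two the S ⇒ two the two the D S ⇒ two the two the two the S ⇒ two the two the two the add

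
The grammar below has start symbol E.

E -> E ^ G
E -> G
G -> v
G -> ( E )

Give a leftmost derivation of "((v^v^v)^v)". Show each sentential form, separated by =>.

E=>G=>(E)=>(E^G)=>(G^G)=>((E)^G)=>((E^G)^G)=>((E^G^G)^G)=>((G^G^G)^G)=>((v^G^G)^G)=>((v^v^G)^G)=>((v^v^v)^G)=>((v^v^v)^v)

E => G   [E -> G]
G => (E)   [G -> ( E )]
(E) => (E^G)   [E -> E ^ G]
(E^G) => (G^G)   [E -> G]
(G^G) => ((E)^G)   [G -> ( E )]
((E)^G) => ((E^G)^G)   [E -> E ^ G]
((E^G)^G) => ((E^G^G)^G)   [E -> E ^ G]
((E^G^G)^G) => ((G^G^G)^G)   [E -> G]
((G^G^G)^G) => ((v^G^G)^G)   [G -> v]
((v^G^G)^G) => ((v^v^G)^G)   [G -> v]
((v^v^G)^G) => ((v^v^v)^G)   [G -> v]
((v^v^v)^G) => ((v^v^v)^v)   [G -> v]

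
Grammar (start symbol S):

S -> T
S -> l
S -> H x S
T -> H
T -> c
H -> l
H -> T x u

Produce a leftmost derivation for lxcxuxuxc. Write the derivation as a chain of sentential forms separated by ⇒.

S⇒HxS⇒lxS⇒lxHxS⇒lxTxuxS⇒lxHxuxS⇒lxTxuxuxS⇒lxcxuxuxS⇒lxcxuxuxT⇒lxcxuxuxc

S ⇒ HxS   [S -> H x S]
HxS ⇒ lxS   [H -> l]
lxS ⇒ lxHxS   [S -> H x S]
lxHxS ⇒ lxTxuxS   [H -> T x u]
lxTxuxS ⇒ lxHxuxS   [T -> H]
lxHxuxS ⇒ lxTxuxuxS   [H -> T x u]
lxTxuxuxS ⇒ lxcxuxuxS   [T -> c]
lxcxuxuxS ⇒ lxcxuxuxT   [S -> T]
lxcxuxuxT ⇒ lxcxuxuxc   [T -> c]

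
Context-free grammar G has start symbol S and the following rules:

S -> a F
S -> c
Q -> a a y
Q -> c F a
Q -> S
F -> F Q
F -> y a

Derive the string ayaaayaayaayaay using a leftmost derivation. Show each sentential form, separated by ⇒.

S⇒aF⇒aFQ⇒aFQQ⇒aFQQQ⇒aFQQQQ⇒ayaQQQQ⇒ayaaayQQQ⇒ayaaayaayQQ⇒ayaaayaayaayQ⇒ayaaayaayaayaay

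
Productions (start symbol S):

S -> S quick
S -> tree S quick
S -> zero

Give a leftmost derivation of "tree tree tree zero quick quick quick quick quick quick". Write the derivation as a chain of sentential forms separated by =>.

S => tree S quick => tree tree S quick quick => tree tree S quick quick quick => tree tree tree S quick quick quick quick => tree tree tree S quick quick quick quick quick => tree tree tree S quick quick quick quick quick quick => tree tree tree zero quick quick quick quick quick quick

S => tree S quick   [S -> tree S quick]
tree S quick => tree tree S quick quick   [S -> tree S quick]
tree tree S quick quick => tree tree S quick quick quick   [S -> S quick]
tree tree S quick quick quick => tree tree tree S quick quick quick quick   [S -> tree S quick]
tree tree tree S quick quick quick quick => tree tree tree S quick quick quick quick quick   [S -> S quick]
tree tree tree S quick quick quick quick quick => tree tree tree S quick quick quick quick quick quick   [S -> S quick]
tree tree tree S quick quick quick quick quick quick => tree tree tree zero quick quick quick quick quick quick   [S -> zero]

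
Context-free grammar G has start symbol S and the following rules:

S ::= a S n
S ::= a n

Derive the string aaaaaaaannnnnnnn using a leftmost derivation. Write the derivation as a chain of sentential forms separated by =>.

S=>aSn=>aaSnn=>aaaSnnn=>aaaaSnnnn=>aaaaaSnnnnn=>aaaaaaSnnnnnn=>aaaaaaaSnnnnnnn=>aaaaaaaannnnnnnn

S => aSn   [S ::= a S n]
aSn => aaSnn   [S ::= a S n]
aaSnn => aaaSnnn   [S ::= a S n]
aaaSnnn => aaaaSnnnn   [S ::= a S n]
aaaaSnnnn => aaaaaSnnnnn   [S ::= a S n]
aaaaaSnnnnn => aaaaaaSnnnnnn   [S ::= a S n]
aaaaaaSnnnnnn => aaaaaaaSnnnnnnn   [S ::= a S n]
aaaaaaaSnnnnnnn => aaaaaaaannnnnnnn   [S ::= a n]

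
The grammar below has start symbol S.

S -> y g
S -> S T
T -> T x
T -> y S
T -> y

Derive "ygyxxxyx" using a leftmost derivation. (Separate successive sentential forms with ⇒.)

S ⇒ ST ⇒ STT ⇒ ygTT ⇒ ygTxT ⇒ ygTxxT ⇒ ygTxxxT ⇒ ygyxxxT ⇒ ygyxxxTx ⇒ ygyxxxyx

S ⇒ ST   [S -> S T]
ST ⇒ STT   [S -> S T]
STT ⇒ ygTT   [S -> y g]
ygTT ⇒ ygTxT   [T -> T x]
ygTxT ⇒ ygTxxT   [T -> T x]
ygTxxT ⇒ ygTxxxT   [T -> T x]
ygTxxxT ⇒ ygyxxxT   [T -> y]
ygyxxxT ⇒ ygyxxxTx   [T -> T x]
ygyxxxTx ⇒ ygyxxxyx   [T -> y]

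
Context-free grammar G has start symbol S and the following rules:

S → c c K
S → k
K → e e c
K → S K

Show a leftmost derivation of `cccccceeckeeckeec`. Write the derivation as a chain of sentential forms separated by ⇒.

S ⇒ ccK ⇒ ccSK ⇒ ccccKK ⇒ ccccSKK ⇒ ccccccKKK ⇒ cccccceecKK ⇒ cccccceecSKK ⇒ cccccceeckKK ⇒ cccccceeckeecK ⇒ cccccceeckeecSK ⇒ cccccceeckeeckK ⇒ cccccceeckeeckeec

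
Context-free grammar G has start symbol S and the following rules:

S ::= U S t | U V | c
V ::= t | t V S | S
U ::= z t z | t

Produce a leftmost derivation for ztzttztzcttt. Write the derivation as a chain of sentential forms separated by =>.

S => USt => ztzSt => ztzUStt => ztztStt => ztztUVtt => ztzttVtt => ztzttStt => ztzttUSttt => ztzttztzSttt => ztzttztzcttt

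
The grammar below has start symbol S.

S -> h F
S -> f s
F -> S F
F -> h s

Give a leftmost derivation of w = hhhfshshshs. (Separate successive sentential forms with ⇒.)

S ⇒ hF ⇒ hSF ⇒ hhFF ⇒ hhSFF ⇒ hhhFFF ⇒ hhhSFFF ⇒ hhhfsFFF ⇒ hhhfshsFF ⇒ hhhfshshsF ⇒ hhhfshshshs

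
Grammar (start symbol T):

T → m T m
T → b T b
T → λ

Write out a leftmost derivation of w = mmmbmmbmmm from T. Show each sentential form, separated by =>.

T => mTm   [T → m T m]
mTm => mmTmm   [T → m T m]
mmTmm => mmmTmmm   [T → m T m]
mmmTmmm => mmmbTbmmm   [T → b T b]
mmmbTbmmm => mmmbmTmbmmm   [T → m T m]
mmmbmTmbmmm => mmmbmmbmmm   [T → λ]

T => mTm => mmTmm => mmmTmmm => mmmbTbmmm => mmmbmTmbmmm => mmmbmmbmmm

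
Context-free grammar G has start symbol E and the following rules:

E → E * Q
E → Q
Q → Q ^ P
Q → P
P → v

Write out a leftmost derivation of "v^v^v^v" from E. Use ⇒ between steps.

E⇒Q⇒Q^P⇒Q^P^P⇒Q^P^P^P⇒P^P^P^P⇒v^P^P^P⇒v^v^P^P⇒v^v^v^P⇒v^v^v^v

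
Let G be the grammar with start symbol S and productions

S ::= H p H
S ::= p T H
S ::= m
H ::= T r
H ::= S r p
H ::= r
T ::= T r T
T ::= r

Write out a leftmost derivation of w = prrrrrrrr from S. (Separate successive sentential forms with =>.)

S=>pTH=>pTrTH=>pTrTrTH=>pTrTrTrTH=>prrTrTrTH=>prrrrTrTH=>prrrrrrTH=>prrrrrrrH=>prrrrrrrr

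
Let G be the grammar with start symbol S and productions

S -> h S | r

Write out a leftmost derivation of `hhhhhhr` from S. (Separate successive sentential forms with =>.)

S => hS => hhS => hhhS => hhhhS => hhhhhS => hhhhhhS => hhhhhhr

S => hS   [S -> h S]
hS => hhS   [S -> h S]
hhS => hhhS   [S -> h S]
hhhS => hhhhS   [S -> h S]
hhhhS => hhhhhS   [S -> h S]
hhhhhS => hhhhhhS   [S -> h S]
hhhhhhS => hhhhhhr   [S -> r]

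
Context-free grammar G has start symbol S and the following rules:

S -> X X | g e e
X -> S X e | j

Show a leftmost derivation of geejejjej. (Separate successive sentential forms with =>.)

S=>XX=>SXeX=>XXXeX=>SXeXXeX=>geeXeXXeX=>geejeXXeX=>geejejXeX=>geejejjeX=>geejejjej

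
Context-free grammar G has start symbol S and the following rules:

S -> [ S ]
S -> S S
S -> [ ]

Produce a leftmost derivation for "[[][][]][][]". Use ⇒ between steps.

S ⇒ SS ⇒ SSS ⇒ [S]SS ⇒ [SS]SS ⇒ [SSS]SS ⇒ [[]SS]SS ⇒ [[][]S]SS ⇒ [[][][]]SS ⇒ [[][][]][]S ⇒ [[][][]][][]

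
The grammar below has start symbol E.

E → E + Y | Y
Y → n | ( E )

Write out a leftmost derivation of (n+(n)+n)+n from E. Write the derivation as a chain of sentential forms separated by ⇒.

E ⇒ E+Y ⇒ Y+Y ⇒ (E)+Y ⇒ (E+Y)+Y ⇒ (E+Y+Y)+Y ⇒ (Y+Y+Y)+Y ⇒ (n+Y+Y)+Y ⇒ (n+(E)+Y)+Y ⇒ (n+(Y)+Y)+Y ⇒ (n+(n)+Y)+Y ⇒ (n+(n)+n)+Y ⇒ (n+(n)+n)+n

E ⇒ E+Y   [E → E + Y]
E+Y ⇒ Y+Y   [E → Y]
Y+Y ⇒ (E)+Y   [Y → ( E )]
(E)+Y ⇒ (E+Y)+Y   [E → E + Y]
(E+Y)+Y ⇒ (E+Y+Y)+Y   [E → E + Y]
(E+Y+Y)+Y ⇒ (Y+Y+Y)+Y   [E → Y]
(Y+Y+Y)+Y ⇒ (n+Y+Y)+Y   [Y → n]
(n+Y+Y)+Y ⇒ (n+(E)+Y)+Y   [Y → ( E )]
(n+(E)+Y)+Y ⇒ (n+(Y)+Y)+Y   [E → Y]
(n+(Y)+Y)+Y ⇒ (n+(n)+Y)+Y   [Y → n]
(n+(n)+Y)+Y ⇒ (n+(n)+n)+Y   [Y → n]
(n+(n)+n)+Y ⇒ (n+(n)+n)+n   [Y → n]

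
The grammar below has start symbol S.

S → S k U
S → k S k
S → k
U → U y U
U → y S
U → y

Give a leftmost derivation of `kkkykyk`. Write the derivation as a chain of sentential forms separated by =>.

S => kSk => kSkUk => kSkUkUk => kkkUkUk => kkkykUk => kkkykyk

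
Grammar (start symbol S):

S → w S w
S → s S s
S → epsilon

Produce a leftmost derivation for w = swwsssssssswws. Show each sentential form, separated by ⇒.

S ⇒ sSs ⇒ swSws ⇒ swwSwws ⇒ swwsSswws ⇒ swwssSsswws ⇒ swwsssSssswws ⇒ swwssssSsssswws ⇒ swwsssssssswws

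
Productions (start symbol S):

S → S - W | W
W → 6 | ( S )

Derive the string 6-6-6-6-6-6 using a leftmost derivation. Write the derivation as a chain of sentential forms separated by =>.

S => S-W => S-W-W => S-W-W-W => S-W-W-W-W => S-W-W-W-W-W => W-W-W-W-W-W => 6-W-W-W-W-W => 6-6-W-W-W-W => 6-6-6-W-W-W => 6-6-6-6-W-W => 6-6-6-6-6-W => 6-6-6-6-6-6

S => S-W   [S → S - W]
S-W => S-W-W   [S → S - W]
S-W-W => S-W-W-W   [S → S - W]
S-W-W-W => S-W-W-W-W   [S → S - W]
S-W-W-W-W => S-W-W-W-W-W   [S → S - W]
S-W-W-W-W-W => W-W-W-W-W-W   [S → W]
W-W-W-W-W-W => 6-W-W-W-W-W   [W → 6]
6-W-W-W-W-W => 6-6-W-W-W-W   [W → 6]
6-6-W-W-W-W => 6-6-6-W-W-W   [W → 6]
6-6-6-W-W-W => 6-6-6-6-W-W   [W → 6]
6-6-6-6-W-W => 6-6-6-6-6-W   [W → 6]
6-6-6-6-6-W => 6-6-6-6-6-6   [W → 6]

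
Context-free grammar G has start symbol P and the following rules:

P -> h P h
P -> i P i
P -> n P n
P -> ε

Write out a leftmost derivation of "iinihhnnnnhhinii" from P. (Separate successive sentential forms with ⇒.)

P ⇒ iPi ⇒ iiPii ⇒ iinPnii ⇒ iiniPinii ⇒ iinihPhinii ⇒ iinihhPhhinii ⇒ iinihhnPnhhinii ⇒ iinihhnnPnnhhinii ⇒ iinihhnnnnhhinii

P ⇒ iPi   [P -> i P i]
iPi ⇒ iiPii   [P -> i P i]
iiPii ⇒ iinPnii   [P -> n P n]
iinPnii ⇒ iiniPinii   [P -> i P i]
iiniPinii ⇒ iinihPhinii   [P -> h P h]
iinihPhinii ⇒ iinihhPhhinii   [P -> h P h]
iinihhPhhinii ⇒ iinihhnPnhhinii   [P -> n P n]
iinihhnPnhhinii ⇒ iinihhnnPnnhhinii   [P -> n P n]
iinihhnnPnnhhinii ⇒ iinihhnnnnhhinii   [P -> ε]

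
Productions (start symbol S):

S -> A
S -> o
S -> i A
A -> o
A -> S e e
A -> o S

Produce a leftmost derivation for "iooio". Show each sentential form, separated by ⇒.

S ⇒ iA   [S -> i A]
iA ⇒ ioS   [A -> o S]
ioS ⇒ ioA   [S -> A]
ioA ⇒ iooS   [A -> o S]
iooS ⇒ iooiA   [S -> i A]
iooiA ⇒ iooio   [A -> o]

S ⇒ iA ⇒ ioS ⇒ ioA ⇒ iooS ⇒ iooiA ⇒ iooio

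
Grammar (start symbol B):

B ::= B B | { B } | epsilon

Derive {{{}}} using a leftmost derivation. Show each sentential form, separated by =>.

B => BB => {B}B => {{B}}B => {{BB}}B => {{BBB}}B => {{{B}BB}}B => {{{}BB}}B => {{{}B}}B => {{{}}}B => {{{}}}

B => BB   [B ::= B B]
BB => {B}B   [B ::= { B }]
{B}B => {{B}}B   [B ::= { B }]
{{B}}B => {{BB}}B   [B ::= B B]
{{BB}}B => {{BBB}}B   [B ::= B B]
{{BBB}}B => {{{B}BB}}B   [B ::= { B }]
{{{B}BB}}B => {{{}BB}}B   [B ::= epsilon]
{{{}BB}}B => {{{}B}}B   [B ::= epsilon]
{{{}B}}B => {{{}}}B   [B ::= epsilon]
{{{}}}B => {{{}}}   [B ::= epsilon]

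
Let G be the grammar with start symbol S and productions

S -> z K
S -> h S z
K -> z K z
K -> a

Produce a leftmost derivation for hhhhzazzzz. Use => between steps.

S => hSz => hhSzz => hhhSzzz => hhhhSzzzz => hhhhzKzzzz => hhhhzazzzz

S => hSz   [S -> h S z]
hSz => hhSzz   [S -> h S z]
hhSzz => hhhSzzz   [S -> h S z]
hhhSzzz => hhhhSzzzz   [S -> h S z]
hhhhSzzzz => hhhhzKzzzz   [S -> z K]
hhhhzKzzzz => hhhhzazzzz   [K -> a]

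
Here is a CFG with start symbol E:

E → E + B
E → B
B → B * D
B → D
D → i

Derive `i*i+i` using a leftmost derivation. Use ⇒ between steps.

E ⇒ E+B   [E → E + B]
E+B ⇒ B+B   [E → B]
B+B ⇒ B*D+B   [B → B * D]
B*D+B ⇒ D*D+B   [B → D]
D*D+B ⇒ i*D+B   [D → i]
i*D+B ⇒ i*i+B   [D → i]
i*i+B ⇒ i*i+D   [B → D]
i*i+D ⇒ i*i+i   [D → i]

E ⇒ E+B ⇒ B+B ⇒ B*D+B ⇒ D*D+B ⇒ i*D+B ⇒ i*i+B ⇒ i*i+D ⇒ i*i+i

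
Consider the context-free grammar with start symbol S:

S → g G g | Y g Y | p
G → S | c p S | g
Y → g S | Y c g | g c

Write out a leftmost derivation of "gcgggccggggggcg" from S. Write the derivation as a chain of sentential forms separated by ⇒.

S ⇒ YgY   [S → Y g Y]
YgY ⇒ gcgY   [Y → g c]
gcgY ⇒ gcgYcg   [Y → Y c g]
gcgYcg ⇒ gcggScg   [Y → g S]
gcggScg ⇒ gcggYgYcg   [S → Y g Y]
gcggYgYcg ⇒ gcggYcggYcg   [Y → Y c g]
gcggYcggYcg ⇒ gcgggccggYcg   [Y → g c]
gcgggccggYcg ⇒ gcgggccgggScg   [Y → g S]
gcgggccgggScg ⇒ gcgggccggggGgcg   [S → g G g]
gcgggccggggGgcg ⇒ gcgggccggggggcg   [G → g]

S⇒YgY⇒gcgY⇒gcgYcg⇒gcggScg⇒gcggYgYcg⇒gcggYcggYcg⇒gcgggccggYcg⇒gcgggccgggScg⇒gcgggccggggGgcg⇒gcgggccggggggcg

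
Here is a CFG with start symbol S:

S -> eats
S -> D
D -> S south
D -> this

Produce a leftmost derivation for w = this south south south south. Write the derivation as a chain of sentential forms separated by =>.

S => D => S south => D south => S south south => D south south => S south south south => D south south south => S south south south south => D south south south south => this south south south south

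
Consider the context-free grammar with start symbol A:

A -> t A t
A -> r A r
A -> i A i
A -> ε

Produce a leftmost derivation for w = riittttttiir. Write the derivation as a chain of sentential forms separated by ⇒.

A ⇒ rAr ⇒ riAir ⇒ riiAiir ⇒ riitAtiir ⇒ riittAttiir ⇒ riitttAtttiir ⇒ riittttttiir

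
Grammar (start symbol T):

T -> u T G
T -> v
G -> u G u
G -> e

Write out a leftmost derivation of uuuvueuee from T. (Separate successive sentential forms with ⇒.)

T ⇒ uTG   [T -> u T G]
uTG ⇒ uuTGG   [T -> u T G]
uuTGG ⇒ uuuTGGG   [T -> u T G]
uuuTGGG ⇒ uuuvGGG   [T -> v]
uuuvGGG ⇒ uuuvuGuGG   [G -> u G u]
uuuvuGuGG ⇒ uuuvueuGG   [G -> e]
uuuvueuGG ⇒ uuuvueueG   [G -> e]
uuuvueueG ⇒ uuuvueuee   [G -> e]

T ⇒ uTG ⇒ uuTGG ⇒ uuuTGGG ⇒ uuuvGGG ⇒ uuuvuGuGG ⇒ uuuvueuGG ⇒ uuuvueueG ⇒ uuuvueuee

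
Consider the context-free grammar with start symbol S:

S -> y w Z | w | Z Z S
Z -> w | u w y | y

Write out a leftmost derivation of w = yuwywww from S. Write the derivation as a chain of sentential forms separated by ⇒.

S ⇒ ZZS ⇒ yZS ⇒ yuwyS ⇒ yuwyZZS ⇒ yuwywZS ⇒ yuwywwS ⇒ yuwywww

S ⇒ ZZS   [S -> Z Z S]
ZZS ⇒ yZS   [Z -> y]
yZS ⇒ yuwyS   [Z -> u w y]
yuwyS ⇒ yuwyZZS   [S -> Z Z S]
yuwyZZS ⇒ yuwywZS   [Z -> w]
yuwywZS ⇒ yuwywwS   [Z -> w]
yuwywwS ⇒ yuwywww   [S -> w]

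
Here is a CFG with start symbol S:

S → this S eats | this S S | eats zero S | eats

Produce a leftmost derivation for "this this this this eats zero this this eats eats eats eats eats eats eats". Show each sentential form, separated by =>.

S => this S S => this this S eats S => this this this S S eats S => this this this this S eats S eats S => this this this this eats zero S eats S eats S => this this this this eats zero this S S eats S eats S => this this this this eats zero this this S S S eats S eats S => this this this this eats zero this this eats S S eats S eats S => this this this this eats zero this this eats eats S eats S eats S => this this this this eats zero this this eats eats eats eats S eats S => this this this this eats zero this this eats eats eats eats eats eats S => this this this this eats zero this this eats eats eats eats eats eats eats

S => this S S   [S → this S S]
this S S => this this S eats S   [S → this S eats]
this this S eats S => this this this S S eats S   [S → this S S]
this this this S S eats S => this this this this S eats S eats S   [S → this S eats]
this this this this S eats S eats S => this this this this eats zero S eats S eats S   [S → eats zero S]
this this this this eats zero S eats S eats S => this this this this eats zero this S S eats S eats S   [S → this S S]
this this this this eats zero this S S eats S eats S => this this this this eats zero this this S S S eats S eats S   [S → this S S]
this this this this eats zero this this S S S eats S eats S => this this this this eats zero this this eats S S eats S eats S   [S → eats]
this this this this eats zero this this eats S S eats S eats S => this this this this eats zero this this eats eats S eats S eats S   [S → eats]
this this this this eats zero this this eats eats S eats S eats S => this this this this eats zero this this eats eats eats eats S eats S   [S → eats]
this this this this eats zero this this eats eats eats eats S eats S => this this this this eats zero this this eats eats eats eats eats eats S   [S → eats]
this this this this eats zero this this eats eats eats eats eats eats S => this this this this eats zero this this eats eats eats eats eats eats eats   [S → eats]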